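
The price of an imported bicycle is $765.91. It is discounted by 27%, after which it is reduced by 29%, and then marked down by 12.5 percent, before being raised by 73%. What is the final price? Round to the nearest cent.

$600.92

Each change multiplies by a factor: 0.73 × 0.71 × 0.875 × 1.73 = 0.784576625.
$765.91 × 0.784576625 = $600.91508285375 ≈ $600.92.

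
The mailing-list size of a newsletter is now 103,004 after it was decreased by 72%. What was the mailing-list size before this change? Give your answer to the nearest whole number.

367,871

The overall multiplier applied was 0.28.
So the original mailing-list size was 103,004 ÷ 0.28 ≈ 367,871.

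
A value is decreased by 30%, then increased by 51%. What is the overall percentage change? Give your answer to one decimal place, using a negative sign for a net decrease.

5.7%

A 30% decrease multiplies by 0.7.
Then a 51% increase: 0.7 × 1.51 = 1.057.
Overall factor 1.057, i.e. 5.7%.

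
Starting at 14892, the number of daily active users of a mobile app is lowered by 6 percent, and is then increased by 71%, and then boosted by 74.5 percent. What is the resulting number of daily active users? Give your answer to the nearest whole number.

Apply the 6% decrease: 14892 × 0.94 = 13998.48.
71% increase: 13998.48 × 1.71 = 23937.4008.
74.5% increase: 23937.4008 × 1.745 = 41770.764396 ≈ 41771.

41771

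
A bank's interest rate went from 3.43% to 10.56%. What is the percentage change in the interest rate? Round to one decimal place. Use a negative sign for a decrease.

207.9%

The change is 10.56 − 3.43 = 7.13 percentage points.
Relative to the original 3.43%, that is 7.13 ÷ 3.43 ≈ 207.9%.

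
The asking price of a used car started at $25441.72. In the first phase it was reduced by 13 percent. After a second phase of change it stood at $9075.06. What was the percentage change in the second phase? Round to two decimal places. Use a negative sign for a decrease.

-59.00%

After the first phase: $25441.72 × 0.87 = $22134.2964.
Second-phase multiplier: $9075.06 ÷ $22134.2964 ≈ 0.41.
That is a change of -59.00%.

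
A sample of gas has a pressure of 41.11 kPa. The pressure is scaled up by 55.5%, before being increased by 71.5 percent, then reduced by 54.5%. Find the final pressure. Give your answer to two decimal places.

55.5% increase: 41.11 × 1.555 = 63.92605.
Apply the 71.5% increase: 63.92605 × 1.715 = 109.63317575.
After the 54.5% decrease: 109.63317575 × 0.455 = 49.88309496625 ≈ 49.88.

49.88 kPa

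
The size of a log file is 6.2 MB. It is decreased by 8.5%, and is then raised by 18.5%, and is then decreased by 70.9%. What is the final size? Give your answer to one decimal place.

Each change multiplies by a factor: 0.915 × 1.185 × 0.291 = 0.315524025.
6.2 × 0.315524025 = 1.956248955 ≈ 2.0.

2.0 MB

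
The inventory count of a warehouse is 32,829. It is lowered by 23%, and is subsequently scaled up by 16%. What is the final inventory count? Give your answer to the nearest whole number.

23% decrease: 32,829 × 0.77 = 25278.33.
Apply the 16% increase: 25278.33 × 1.16 = 29322.8628 ≈ 29,323.

29,323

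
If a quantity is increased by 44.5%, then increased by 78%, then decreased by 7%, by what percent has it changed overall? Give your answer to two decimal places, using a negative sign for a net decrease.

139.21%

A 44.5% increase multiplies by 1.445.
Then a 78% increase: 1.445 × 1.78 = 2.5721.
Then a 7% decrease: 2.5721 × 0.93 = 2.392053.
Overall factor 2.392053, i.e. 139.21%.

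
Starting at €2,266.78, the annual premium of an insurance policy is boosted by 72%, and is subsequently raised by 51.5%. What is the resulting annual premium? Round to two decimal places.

€5,906.78

Each change multiplies by a factor: 1.72 × 1.515 = 2.6058.
€2,266.78 × 2.6058 = €5906.775324 ≈ €5,906.78.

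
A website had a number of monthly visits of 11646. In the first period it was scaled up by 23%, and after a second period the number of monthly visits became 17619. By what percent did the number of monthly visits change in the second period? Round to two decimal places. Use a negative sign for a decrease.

23.00%

After the first period: 11646 × 1.23 = 14324.58.
Second-period multiplier: 17619 ÷ 14324.58 ≈ 1.229984.
That is a change of 23.00%.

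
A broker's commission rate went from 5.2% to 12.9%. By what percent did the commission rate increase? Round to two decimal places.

148.08%

The change is 12.9 − 5.2 = 7.7 percentage points.
Relative to the original 5.2%, that is 7.7 ÷ 5.2 ≈ 148.08%.
So the commission rate rose by 148.08%.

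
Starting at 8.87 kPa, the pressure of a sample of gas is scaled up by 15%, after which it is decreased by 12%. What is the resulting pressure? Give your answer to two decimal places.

Apply the 15% increase: 8.87 × 1.15 = 10.2005.
Apply the 12% decrease: 10.2005 × 0.88 = 8.97644 ≈ 8.98.

8.98 kPa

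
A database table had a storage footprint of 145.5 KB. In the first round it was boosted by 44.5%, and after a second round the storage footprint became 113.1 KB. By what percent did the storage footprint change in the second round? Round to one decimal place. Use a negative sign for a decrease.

-46.2%

After the first round: 145.5 × 1.445 = 210.2475.
Second-round multiplier: 113.1 ÷ 210.2475 ≈ 0.53794.
That is a change of -46.2%.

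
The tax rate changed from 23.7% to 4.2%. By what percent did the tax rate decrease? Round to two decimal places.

The change is 4.2 − 23.7 = -19.5 percentage points.
Relative to the original 23.7%, that is -19.5 ÷ 23.7 ≈ -82.28%.
So the tax rate fell by 82.28%.

82.28%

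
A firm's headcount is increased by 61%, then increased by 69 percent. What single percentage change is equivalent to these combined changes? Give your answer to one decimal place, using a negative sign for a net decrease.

172.1%

A 61% increase multiplies by 1.61.
Then a 69% increase: 1.61 × 1.69 = 2.7209.
Overall factor 2.7209, i.e. 172.1%.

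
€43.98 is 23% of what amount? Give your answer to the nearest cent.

€191.22

€43.98 ÷ 0.23 ≈ €191.22.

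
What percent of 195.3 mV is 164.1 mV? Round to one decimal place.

164.1 mV ÷ 195.3 mV ≈ 84.0%.

84.0%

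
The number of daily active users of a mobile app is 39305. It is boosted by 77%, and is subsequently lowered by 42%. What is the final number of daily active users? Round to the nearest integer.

Apply the 77% increase: 39305 × 1.77 = 69569.85.
42% decrease: 69569.85 × 0.58 = 40350.513 ≈ 40351.

40351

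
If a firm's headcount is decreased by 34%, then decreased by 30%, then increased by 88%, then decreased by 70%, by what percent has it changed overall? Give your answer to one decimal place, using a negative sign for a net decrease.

The combined multiplier is 0.66 × 0.7 × 1.88 × 0.3 = 0.260568.
That corresponds to a decrease of 73.9%.

-73.9%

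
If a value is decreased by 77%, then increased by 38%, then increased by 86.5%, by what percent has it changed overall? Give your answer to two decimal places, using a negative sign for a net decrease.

-40.80%

A 77% decrease multiplies by 0.23.
Then a 38% increase: 0.23 × 1.38 = 0.3174.
Then an 86.5% increase: 0.3174 × 1.865 = 0.591951.
Overall factor 0.591951, i.e. -40.80%.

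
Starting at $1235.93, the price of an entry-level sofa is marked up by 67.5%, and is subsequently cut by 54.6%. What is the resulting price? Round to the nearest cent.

$939.86

67.5% increase: $1235.93 × 1.675 = $2070.18275.
Apply the 54.6% decrease: $2070.18275 × 0.454 = $939.8629685 ≈ $939.86.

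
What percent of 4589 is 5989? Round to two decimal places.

5989 ÷ 4589 ≈ 130.51%.

130.51%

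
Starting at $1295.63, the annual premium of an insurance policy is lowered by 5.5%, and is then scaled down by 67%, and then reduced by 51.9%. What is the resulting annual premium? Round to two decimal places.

After the 5.5% decrease: $1295.63 × 0.945 = $1224.37035.
After the 67% decrease: $1224.37035 × 0.33 = $404.0422155.
51.9% decrease: $404.0422155 × 0.481 = $194.3443056555 ≈ $194.34.

$194.34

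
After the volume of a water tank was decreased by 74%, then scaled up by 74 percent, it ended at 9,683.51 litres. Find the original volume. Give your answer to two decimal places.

21,404.75 litres

Undoing the 74% increase: 9,683.51 ÷ 1.74 ≈ 5565.235632.
Undoing the 74% decrease: 5565.235632 ÷ 0.26 ≈ 21,404.75 litres.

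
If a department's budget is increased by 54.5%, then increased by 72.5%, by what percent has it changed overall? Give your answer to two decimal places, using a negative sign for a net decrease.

The combined multiplier is 1.545 × 1.725 = 2.665125.
That corresponds to an increase of 166.51%.

166.51%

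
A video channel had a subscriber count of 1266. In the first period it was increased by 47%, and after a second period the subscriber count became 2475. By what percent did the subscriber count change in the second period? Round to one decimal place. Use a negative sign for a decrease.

33.0%

After the first period: 1266 × 1.47 = 1861.02.
Second-period multiplier: 2475 ÷ 1861.02 ≈ 1.32992.
That is a change of 33.0%.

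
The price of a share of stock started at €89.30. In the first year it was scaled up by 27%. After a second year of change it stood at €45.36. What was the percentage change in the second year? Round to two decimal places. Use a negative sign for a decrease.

After the first year: €89.30 × 1.27 = €113.411.
Second-year multiplier: €45.36 ÷ €113.411 ≈ 0.399961.
That is a change of -60.00%.

-60.00%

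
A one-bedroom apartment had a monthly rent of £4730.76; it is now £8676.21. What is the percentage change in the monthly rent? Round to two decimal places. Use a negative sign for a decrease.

Change: £8676.21 − £4730.76 = £3945.45.
Relative to the original: £3945.45 ÷ £4730.76 ≈ 83.40%.

83.40%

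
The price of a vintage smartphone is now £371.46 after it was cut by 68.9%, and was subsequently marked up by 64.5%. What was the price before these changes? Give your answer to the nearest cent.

The overall multiplier applied was 0.311 × 1.645 = 0.511595.
So the original price was £371.46 ÷ 0.511595 ≈ £726.08.

£726.08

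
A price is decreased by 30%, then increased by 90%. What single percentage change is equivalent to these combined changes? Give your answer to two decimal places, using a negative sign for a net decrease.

33.00%

The combined multiplier is 0.7 × 1.9 = 1.33.
That corresponds to an increase of 33.00%.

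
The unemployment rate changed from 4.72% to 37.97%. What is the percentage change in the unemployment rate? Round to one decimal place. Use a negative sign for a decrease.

The change is 37.97 − 4.72 = 33.25 percentage points.
Relative to the original 4.72%, that is 33.25 ÷ 4.72 ≈ 704.4%.

704.4%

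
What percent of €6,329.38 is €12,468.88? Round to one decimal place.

€12,468.88 ÷ €6,329.38 ≈ 197.0%.

197.0%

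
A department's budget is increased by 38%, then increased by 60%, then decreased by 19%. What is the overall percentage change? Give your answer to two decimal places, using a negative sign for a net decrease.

A 38% increase multiplies by 1.38.
Then a 60% increase: 1.38 × 1.6 = 2.208.
Then a 19% decrease: 2.208 × 0.81 = 1.78848.
Overall factor 1.78848, i.e. 78.85%.

78.85%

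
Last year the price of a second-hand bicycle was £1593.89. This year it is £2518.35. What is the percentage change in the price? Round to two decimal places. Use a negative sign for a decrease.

58.00%

Change: £2518.35 − £1593.89 = £924.46.
Relative to the original: £924.46 ÷ £1593.89 ≈ 58.00%.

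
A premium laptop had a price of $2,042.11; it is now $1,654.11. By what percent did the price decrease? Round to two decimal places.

Change: $1,654.11 − $2,042.11 = -$388.00.
Relative to the original: -$388.00 ÷ $2,042.11 ≈ -19.00%.
So the price decreased by 19.00%.

19.00%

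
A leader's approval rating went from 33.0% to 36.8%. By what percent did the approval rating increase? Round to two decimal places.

The change is 36.8 − 33.0 = 3.8 percentage points.
Relative to the original 33.0%, that is 3.8 ÷ 33.0 ≈ 11.52%.
So the approval rating rose by 11.52%.

11.52%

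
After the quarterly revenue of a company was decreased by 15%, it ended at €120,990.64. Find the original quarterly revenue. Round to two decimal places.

€142,341.93

The overall multiplier applied was 0.85.
So the original quarterly revenue was €120,990.64 ÷ 0.85 ≈ €142,341.93.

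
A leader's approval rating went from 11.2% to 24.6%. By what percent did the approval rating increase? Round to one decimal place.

119.6%

The change is 24.6 − 11.2 = 13.4 percentage points.
Relative to the original 11.2%, that is 13.4 ÷ 11.2 ≈ 119.6%.
So the approval rating rose by 119.6%.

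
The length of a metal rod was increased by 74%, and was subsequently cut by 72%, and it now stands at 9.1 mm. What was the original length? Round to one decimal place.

Undoing the 72% decrease: 9.1 ÷ 0.28 = 32.5.
Undoing the 74% increase: 32.5 ÷ 1.74 ≈ 18.7 mm.

18.7 mm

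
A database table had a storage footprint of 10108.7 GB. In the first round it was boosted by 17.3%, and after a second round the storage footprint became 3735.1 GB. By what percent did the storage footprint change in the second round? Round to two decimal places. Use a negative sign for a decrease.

-68.50%

After the first round: 10108.7 × 1.173 = 11857.5051.
Second-round multiplier: 3735.1 ÷ 11857.5051 ≈ 0.314999.
That is a change of -68.50%.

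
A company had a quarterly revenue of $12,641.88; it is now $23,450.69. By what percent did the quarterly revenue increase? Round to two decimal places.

Change: $23,450.69 − $12,641.88 = $10,808.81.
Relative to the original: $10,808.81 ÷ $12,641.88 ≈ 85.50%.
So the quarterly revenue increased by 85.50%.

85.50%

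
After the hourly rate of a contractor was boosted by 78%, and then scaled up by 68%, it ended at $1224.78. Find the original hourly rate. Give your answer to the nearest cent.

The overall multiplier applied was 1.78 × 1.68 = 2.9904.
So the original hourly rate was $1224.78 ÷ 2.9904 ≈ $409.57.

$409.57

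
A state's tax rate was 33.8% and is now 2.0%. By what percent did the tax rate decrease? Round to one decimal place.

The change is 2.0 − 33.8 = -31.8 percentage points.
Relative to the original 33.8%, that is -31.8 ÷ 33.8 ≈ -94.1%.
So the tax rate fell by 94.1%.

94.1%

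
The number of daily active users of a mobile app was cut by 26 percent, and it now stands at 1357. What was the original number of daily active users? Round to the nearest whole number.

1834

The overall multiplier applied was 0.74.
So the original number of daily active users was 1357 ÷ 0.74 ≈ 1834.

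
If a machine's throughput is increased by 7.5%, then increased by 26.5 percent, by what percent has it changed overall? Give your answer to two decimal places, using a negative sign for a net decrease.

35.99%

The combined multiplier is 1.075 × 1.265 = 1.359875.
That corresponds to an increase of 35.99%.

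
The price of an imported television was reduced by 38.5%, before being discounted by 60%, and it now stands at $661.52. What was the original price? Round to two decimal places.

Undoing the 60% decrease: $661.52 ÷ 0.4 = $1653.8.
Undoing the 38.5% decrease: $1653.8 ÷ 0.615 ≈ $2689.11.

$2689.11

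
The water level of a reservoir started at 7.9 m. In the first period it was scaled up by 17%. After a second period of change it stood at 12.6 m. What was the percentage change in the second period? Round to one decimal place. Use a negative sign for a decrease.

36.3%

After the first period: 7.9 × 1.17 = 9.243.
Second-period multiplier: 12.6 ÷ 9.243 ≈ 1.36319.
That is a change of 36.3%.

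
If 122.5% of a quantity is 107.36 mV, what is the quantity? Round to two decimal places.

87.64 mV

107.36 mV ÷ 1.225 ≈ 87.64 mV.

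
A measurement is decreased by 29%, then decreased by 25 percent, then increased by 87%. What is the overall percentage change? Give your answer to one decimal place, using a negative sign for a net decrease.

-0.4%

The combined multiplier is 0.71 × 0.75 × 1.87 = 0.995775.
That corresponds to a decrease of 0.4%.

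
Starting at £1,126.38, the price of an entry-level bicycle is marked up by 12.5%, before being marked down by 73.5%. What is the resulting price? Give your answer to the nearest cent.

12.5% increase: £1,126.38 × 1.125 = £1267.1775.
73.5% decrease: £1267.1775 × 0.265 = £335.8020375 ≈ £335.80.

£335.80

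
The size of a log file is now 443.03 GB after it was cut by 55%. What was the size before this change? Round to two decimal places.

The overall multiplier applied was 0.45.
So the original size was 443.03 ÷ 0.45 ≈ 984.51 GB.

984.51 GB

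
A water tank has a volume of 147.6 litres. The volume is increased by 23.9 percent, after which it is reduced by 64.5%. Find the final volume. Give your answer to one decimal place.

64.9 litres

After the 23.9% increase: 147.6 × 1.239 = 182.8764.
64.5% decrease: 182.8764 × 0.355 = 64.921122 ≈ 64.9.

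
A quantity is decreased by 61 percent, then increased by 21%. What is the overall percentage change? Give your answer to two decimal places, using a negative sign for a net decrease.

-52.81%

The combined multiplier is 0.39 × 1.21 = 0.4719.
That corresponds to a decrease of 52.81%.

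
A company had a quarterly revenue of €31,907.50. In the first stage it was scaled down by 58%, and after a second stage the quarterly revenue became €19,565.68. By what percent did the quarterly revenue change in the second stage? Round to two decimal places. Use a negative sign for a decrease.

After the first stage: €31,907.50 × 0.42 = €13401.15.
Second-stage multiplier: €19,565.68 ÷ €13401.15 ≈ 1.46.
That is a change of 46.00%.

46.00%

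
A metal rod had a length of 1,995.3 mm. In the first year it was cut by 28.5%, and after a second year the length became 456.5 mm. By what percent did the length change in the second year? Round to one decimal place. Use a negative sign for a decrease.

-68.0%

After the first year: 1,995.3 × 0.715 = 1426.6395.
Second-year multiplier: 456.5 ÷ 1426.6395 ≈ 0.31998.
That is a change of -68.0%.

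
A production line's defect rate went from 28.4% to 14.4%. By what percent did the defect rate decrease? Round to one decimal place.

The change is 14.4 − 28.4 = -14.0 percentage points.
Relative to the original 28.4%, that is -14.0 ÷ 28.4 ≈ -49.3%.
So the defect rate fell by 49.3%.

49.3%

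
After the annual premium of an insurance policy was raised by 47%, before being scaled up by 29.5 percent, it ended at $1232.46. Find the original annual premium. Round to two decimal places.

$647.42

The overall multiplier applied was 1.47 × 1.295 = 1.90365.
So the original annual premium was $1232.46 ÷ 1.90365 ≈ $647.42.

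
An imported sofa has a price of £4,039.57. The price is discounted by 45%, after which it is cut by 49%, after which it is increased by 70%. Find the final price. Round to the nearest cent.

Each change multiplies by a factor: 0.55 × 0.51 × 1.7 = 0.47685.
£4,039.57 × 0.47685 = £1926.2689545 ≈ £1,926.27.

£1,926.27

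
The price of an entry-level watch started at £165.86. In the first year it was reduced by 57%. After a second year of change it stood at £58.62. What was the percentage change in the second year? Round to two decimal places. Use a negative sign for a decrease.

After the first year: £165.86 × 0.43 = £71.3198.
Second-year multiplier: £58.62 ÷ £71.3198 ≈ 0.821932.
That is a change of -17.81%.

-17.81%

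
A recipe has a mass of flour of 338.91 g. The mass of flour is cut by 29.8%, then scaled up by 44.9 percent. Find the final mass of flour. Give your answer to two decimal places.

Each change multiplies by a factor: 0.702 × 1.449 = 1.017198.
338.91 × 1.017198 = 344.73857418 ≈ 344.74.

344.74 g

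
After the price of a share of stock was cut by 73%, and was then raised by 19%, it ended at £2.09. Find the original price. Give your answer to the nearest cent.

£6.50

Undoing the 19% increase: £2.09 ÷ 1.19 ≈ £1.756303.
Undoing the 73% decrease: £1.756303 ÷ 0.27 ≈ £6.50.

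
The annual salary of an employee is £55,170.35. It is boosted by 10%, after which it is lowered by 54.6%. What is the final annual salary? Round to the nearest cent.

£27,552.07

10% increase: £55,170.35 × 1.1 = £60687.385.
After the 54.6% decrease: £60687.385 × 0.454 = £27552.07279 ≈ £27,552.07.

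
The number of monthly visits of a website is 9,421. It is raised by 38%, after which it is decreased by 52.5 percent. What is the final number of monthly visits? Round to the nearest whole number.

38% increase: 9,421 × 1.38 = 13000.98.
Apply the 52.5% decrease: 13000.98 × 0.475 = 6175.4655 ≈ 6,175.

6,175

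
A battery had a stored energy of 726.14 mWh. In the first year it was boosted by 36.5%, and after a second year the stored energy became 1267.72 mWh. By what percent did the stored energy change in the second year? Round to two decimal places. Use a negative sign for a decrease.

After the first year: 726.14 × 1.365 = 991.1811.
Second-year multiplier: 1267.72 ÷ 991.1811 ≈ 1.278999.
That is a change of 27.90%.

27.90%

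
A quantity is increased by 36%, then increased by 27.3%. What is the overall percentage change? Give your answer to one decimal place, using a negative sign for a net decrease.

73.1%

A 36% increase multiplies by 1.36.
Then a 27.3% increase: 1.36 × 1.273 = 1.73128.
Overall factor 1.73128, i.e. 73.1%.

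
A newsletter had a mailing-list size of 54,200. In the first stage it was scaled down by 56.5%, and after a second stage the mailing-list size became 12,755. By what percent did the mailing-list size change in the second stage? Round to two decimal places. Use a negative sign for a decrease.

After the first stage: 54,200 × 0.435 = 23577.
Second-stage multiplier: 12,755 ÷ 23577 ≈ 0.540993.
That is a change of -45.90%.

-45.90%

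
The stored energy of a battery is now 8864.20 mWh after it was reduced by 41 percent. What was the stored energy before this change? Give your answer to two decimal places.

15024.07 mWh

The overall multiplier applied was 0.59.
So the original stored energy was 8864.20 ÷ 0.59 ≈ 15024.07 mWh.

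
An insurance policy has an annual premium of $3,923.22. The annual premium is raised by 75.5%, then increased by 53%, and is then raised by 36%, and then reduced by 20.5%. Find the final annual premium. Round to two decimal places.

Each change multiplies by a factor: 1.755 × 1.53 × 1.36 × 0.795 = 2.90318418.
$3,923.22 × 2.90318418 = $11389.8302386596 ≈ $11,389.83.

$11,389.83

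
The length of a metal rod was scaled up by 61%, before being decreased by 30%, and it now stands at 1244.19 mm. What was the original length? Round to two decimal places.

1103.98 mm

Undoing the 30% decrease: 1244.19 ÷ 0.7 ≈ 1777.414286.
Undoing the 61% increase: 1777.414286 ÷ 1.61 ≈ 1103.98 mm.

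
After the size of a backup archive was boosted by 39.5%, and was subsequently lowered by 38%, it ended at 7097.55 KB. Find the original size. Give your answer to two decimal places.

8206.21 KB

Undoing the 38% decrease: 7097.55 ÷ 0.62 ≈ 11447.66129.
Undoing the 39.5% increase: 11447.66129 ÷ 1.395 ≈ 8206.21 KB.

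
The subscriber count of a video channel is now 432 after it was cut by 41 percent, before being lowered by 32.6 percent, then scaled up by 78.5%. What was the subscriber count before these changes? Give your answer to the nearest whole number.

609

Undoing the 78.5% increase: 432 ÷ 1.785 ≈ 242.016807.
Undoing the 32.6% decrease: 242.016807 ÷ 0.674 ≈ 359.075381.
Undoing the 41% decrease: 359.075381 ÷ 0.59 ≈ 609.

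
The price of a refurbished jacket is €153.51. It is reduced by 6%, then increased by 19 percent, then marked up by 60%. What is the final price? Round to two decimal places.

€274.75

Each change multiplies by a factor: 0.94 × 1.19 × 1.6 = 1.78976.
€153.51 × 1.78976 = €274.7460576 ≈ €274.75.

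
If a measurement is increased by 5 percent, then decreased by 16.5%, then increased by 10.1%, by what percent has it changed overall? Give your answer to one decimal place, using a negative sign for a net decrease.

-3.5%

The combined multiplier is 1.05 × 0.835 × 1.101 = 0.96530175.
That corresponds to a decrease of 3.5%.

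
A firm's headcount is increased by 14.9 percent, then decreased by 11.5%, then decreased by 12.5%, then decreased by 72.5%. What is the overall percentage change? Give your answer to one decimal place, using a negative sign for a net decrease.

-75.5%

The combined multiplier is 1.149 × 0.885 × 0.875 × 0.275 = 0.244683140625.
That corresponds to a decrease of 75.5%.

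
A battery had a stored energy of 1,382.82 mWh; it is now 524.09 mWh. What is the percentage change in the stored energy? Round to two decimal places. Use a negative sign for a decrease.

Change: 524.09 − 1,382.82 = -858.73.
Relative to the original: -858.73 ÷ 1,382.82 ≈ -62.10%.

-62.10%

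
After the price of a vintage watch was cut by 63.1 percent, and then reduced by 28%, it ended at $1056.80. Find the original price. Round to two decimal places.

$3977.72

The overall multiplier applied was 0.369 × 0.72 = 0.26568.
So the original price was $1056.80 ÷ 0.26568 ≈ $3977.72.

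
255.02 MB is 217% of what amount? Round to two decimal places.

117.52 MB

255.02 MB ÷ 2.17 ≈ 117.52 MB.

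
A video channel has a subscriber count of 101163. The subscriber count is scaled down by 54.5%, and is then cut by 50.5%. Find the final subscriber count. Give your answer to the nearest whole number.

Each change multiplies by a factor: 0.455 × 0.495 = 0.225225.
101163 × 0.225225 = 22784.436675 ≈ 22784.

22784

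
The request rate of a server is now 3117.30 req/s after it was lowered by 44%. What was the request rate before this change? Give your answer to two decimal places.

The overall multiplier applied was 0.56.
So the original request rate was 3117.30 ÷ 0.56 ≈ 5566.61 req/s.

5566.61 req/s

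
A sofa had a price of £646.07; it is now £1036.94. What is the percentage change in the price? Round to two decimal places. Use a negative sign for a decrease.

Change: £1036.94 − £646.07 = £390.87.
Relative to the original: £390.87 ÷ £646.07 ≈ 60.50%.

60.50%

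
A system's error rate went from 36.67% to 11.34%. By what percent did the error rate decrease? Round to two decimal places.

The change is 11.34 − 36.67 = -25.33 percentage points.
Relative to the original 36.67%, that is -25.33 ÷ 36.67 ≈ -69.08%.
So the error rate fell by 69.08%.

69.08%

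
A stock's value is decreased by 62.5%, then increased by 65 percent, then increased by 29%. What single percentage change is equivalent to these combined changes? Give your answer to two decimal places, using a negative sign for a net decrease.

-20.18%

A 62.5% decrease multiplies by 0.375.
Then a 65% increase: 0.375 × 1.65 = 0.61875.
Then a 29% increase: 0.61875 × 1.29 = 0.7981875.
Overall factor 0.7981875, i.e. -20.18%.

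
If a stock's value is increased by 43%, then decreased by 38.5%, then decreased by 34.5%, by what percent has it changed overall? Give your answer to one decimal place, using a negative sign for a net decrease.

-42.4%

The combined multiplier is 1.43 × 0.615 × 0.655 = 0.57603975.
That corresponds to a decrease of 42.4%.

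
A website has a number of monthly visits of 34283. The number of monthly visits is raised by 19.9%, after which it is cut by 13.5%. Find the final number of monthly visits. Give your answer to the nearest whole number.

35556

After the 19.9% increase: 34283 × 1.199 = 41105.317.
Apply the 13.5% decrease: 41105.317 × 0.865 = 35556.099205 ≈ 35556.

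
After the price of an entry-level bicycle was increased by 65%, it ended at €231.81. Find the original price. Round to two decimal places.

€140.49

The overall multiplier applied was 1.65.
So the original price was €231.81 ÷ 1.65 ≈ €140.49.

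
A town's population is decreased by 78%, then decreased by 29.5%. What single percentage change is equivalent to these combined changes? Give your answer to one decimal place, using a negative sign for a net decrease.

-84.5%

A 78% decrease multiplies by 0.22.
Then a 29.5% decrease: 0.22 × 0.705 = 0.1551.
Overall factor 0.1551, i.e. -84.5%.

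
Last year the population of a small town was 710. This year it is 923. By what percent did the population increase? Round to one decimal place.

30.0%

Change: 923 − 710 = 213.
Relative to the original: 213 ÷ 710 = 30.0%.
So the population increased by 30.0%.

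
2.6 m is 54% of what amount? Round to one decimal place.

4.8 m

2.6 m ÷ 0.54 ≈ 4.8 m.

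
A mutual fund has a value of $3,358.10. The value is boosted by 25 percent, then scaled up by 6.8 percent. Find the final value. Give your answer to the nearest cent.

25% increase: $3,358.10 × 1.25 = $4197.625.
Apply the 6.8% increase: $4197.625 × 1.068 = $4483.0635 ≈ $4,483.06.

$4,483.06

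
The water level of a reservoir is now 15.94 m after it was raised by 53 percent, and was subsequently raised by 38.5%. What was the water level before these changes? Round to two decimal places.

7.52 m

The overall multiplier applied was 1.53 × 1.385 = 2.11905.
So the original water level was 15.94 ÷ 2.11905 ≈ 7.52 m.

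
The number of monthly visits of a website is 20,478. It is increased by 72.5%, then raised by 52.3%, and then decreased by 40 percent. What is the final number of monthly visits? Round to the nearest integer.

32,280

Each change multiplies by a factor: 1.725 × 1.523 × 0.6 = 1.576305.
20,478 × 1.576305 = 32279.57379 ≈ 32,280.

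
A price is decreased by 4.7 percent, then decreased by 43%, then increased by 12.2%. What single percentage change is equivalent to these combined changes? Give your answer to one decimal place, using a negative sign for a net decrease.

The combined multiplier is 0.953 × 0.57 × 1.122 = 0.60948162.
That corresponds to a decrease of 39.1%.

-39.1%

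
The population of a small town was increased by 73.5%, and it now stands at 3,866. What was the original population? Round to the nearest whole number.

2,228

The overall multiplier applied was 1.735.
So the original population was 3,866 ÷ 1.735 ≈ 2,228.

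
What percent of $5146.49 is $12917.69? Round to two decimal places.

251.00%

$12917.69 ÷ $5146.49 ≈ 251.00%.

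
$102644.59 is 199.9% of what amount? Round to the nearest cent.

$51347.97

$102644.59 ÷ 1.999 ≈ $51347.97.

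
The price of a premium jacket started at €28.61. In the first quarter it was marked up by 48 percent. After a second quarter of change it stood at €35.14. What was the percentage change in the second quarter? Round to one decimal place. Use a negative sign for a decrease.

After the first quarter: €28.61 × 1.48 = €42.3428.
Second-quarter multiplier: €35.14 ÷ €42.3428 ≈ 0.82989.
That is a change of -17.0%.

-17.0%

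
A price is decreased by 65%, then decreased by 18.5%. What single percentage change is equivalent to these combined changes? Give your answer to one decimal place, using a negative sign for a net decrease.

-71.5%

The combined multiplier is 0.35 × 0.815 = 0.28525.
That corresponds to a decrease of 71.5%.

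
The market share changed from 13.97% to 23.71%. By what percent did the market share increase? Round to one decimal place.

The change is 23.71 − 13.97 = 9.74 percentage points.
Relative to the original 13.97%, that is 9.74 ÷ 13.97 ≈ 69.7%.
So the market share rose by 69.7%.

69.7%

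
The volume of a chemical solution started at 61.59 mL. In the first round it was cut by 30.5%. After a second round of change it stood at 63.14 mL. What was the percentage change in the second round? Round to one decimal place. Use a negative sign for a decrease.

47.5%

After the first round: 61.59 × 0.695 = 42.80505.
Second-round multiplier: 63.14 ÷ 42.80505 ≈ 1.47506.
That is a change of 47.5%.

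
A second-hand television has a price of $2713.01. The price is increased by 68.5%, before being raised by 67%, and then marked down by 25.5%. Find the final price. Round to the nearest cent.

Apply the 68.5% increase: $2713.01 × 1.685 = $4571.42185.
67% increase: $4571.42185 × 1.67 = $7634.2744895.
25.5% decrease: $7634.2744895 × 0.745 = $5687.5344946775 ≈ $5687.53.

$5687.53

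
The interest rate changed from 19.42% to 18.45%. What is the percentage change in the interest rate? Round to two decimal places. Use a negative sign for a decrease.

The change is 18.45 − 19.42 = -0.97 percentage points.
Relative to the original 19.42%, that is -0.97 ÷ 19.42 ≈ -4.99%.

-4.99%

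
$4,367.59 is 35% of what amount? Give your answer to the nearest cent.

$12,478.83

$4,367.59 ÷ 0.35 ≈ $12,478.83.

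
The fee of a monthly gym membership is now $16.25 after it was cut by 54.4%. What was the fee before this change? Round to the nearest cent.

$35.64

The overall multiplier applied was 0.456.
So the original fee was $16.25 ÷ 0.456 ≈ $35.64.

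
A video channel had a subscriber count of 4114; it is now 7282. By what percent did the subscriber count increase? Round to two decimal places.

77.01%

Change: 7282 − 4114 = 3168.
Relative to the original: 3168 ÷ 4114 ≈ 77.01%.
So the subscriber count increased by 77.01%.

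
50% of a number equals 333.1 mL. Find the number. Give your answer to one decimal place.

666.2 mL

333.1 mL ÷ 0.5 = 666.2 mL.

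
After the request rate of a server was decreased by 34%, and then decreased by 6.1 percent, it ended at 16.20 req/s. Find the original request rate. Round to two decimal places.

26.14 req/s

The overall multiplier applied was 0.66 × 0.939 = 0.61974.
So the original request rate was 16.20 ÷ 0.61974 ≈ 26.14 req/s.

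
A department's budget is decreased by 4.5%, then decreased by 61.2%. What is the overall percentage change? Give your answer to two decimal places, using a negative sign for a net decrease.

-62.95%

A 4.5% decrease multiplies by 0.955.
Then a 61.2% decrease: 0.955 × 0.388 = 0.37054.
Overall factor 0.37054, i.e. -62.95%.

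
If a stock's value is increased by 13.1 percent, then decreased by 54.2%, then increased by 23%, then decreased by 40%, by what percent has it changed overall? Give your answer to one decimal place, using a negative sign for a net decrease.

The combined multiplier is 1.131 × 0.458 × 1.23 × 0.6 = 0.382282524.
That corresponds to a decrease of 61.8%.

-61.8%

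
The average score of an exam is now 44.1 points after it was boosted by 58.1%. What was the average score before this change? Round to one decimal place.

The overall multiplier applied was 1.581.
So the original average score was 44.1 ÷ 1.581 ≈ 27.9 points.

27.9 points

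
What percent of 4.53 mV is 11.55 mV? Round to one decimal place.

255.0%

11.55 mV ÷ 4.53 mV ≈ 255.0%.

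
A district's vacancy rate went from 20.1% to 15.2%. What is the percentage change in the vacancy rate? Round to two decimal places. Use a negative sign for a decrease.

-24.38%

The change is 15.2 − 20.1 = -4.9 percentage points.
Relative to the original 20.1%, that is -4.9 ÷ 20.1 ≈ -24.38%.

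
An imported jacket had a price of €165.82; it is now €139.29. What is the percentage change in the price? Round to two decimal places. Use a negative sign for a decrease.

Change: €139.29 − €165.82 = -€26.53.
Relative to the original: -€26.53 ÷ €165.82 ≈ -16.00%.

-16.00%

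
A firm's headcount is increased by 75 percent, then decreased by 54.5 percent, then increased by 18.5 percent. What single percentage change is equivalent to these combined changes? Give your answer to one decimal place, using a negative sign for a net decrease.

A 75% increase multiplies by 1.75.
Then a 54.5% decrease: 1.75 × 0.455 = 0.79625.
Then an 18.5% increase: 0.79625 × 1.185 = 0.94355625.
Overall factor 0.94355625, i.e. -5.6%.

-5.6%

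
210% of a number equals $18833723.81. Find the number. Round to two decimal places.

$8968439.91

$18833723.81 ÷ 2.1 ≈ $8968439.91.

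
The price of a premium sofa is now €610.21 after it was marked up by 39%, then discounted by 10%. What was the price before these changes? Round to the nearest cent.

Undoing the 10% decrease: €610.21 ÷ 0.9 ≈ €678.011111.
Undoing the 39% increase: €678.011111 ÷ 1.39 ≈ €487.78.

€487.78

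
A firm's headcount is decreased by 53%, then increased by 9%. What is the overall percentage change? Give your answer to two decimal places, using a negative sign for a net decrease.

-48.77%

A 53% decrease multiplies by 0.47.
Then a 9% increase: 0.47 × 1.09 = 0.5123.
Overall factor 0.5123, i.e. -48.77%.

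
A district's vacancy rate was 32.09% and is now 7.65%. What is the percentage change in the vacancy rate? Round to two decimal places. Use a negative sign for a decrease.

The change is 7.65 − 32.09 = -24.44 percentage points.
Relative to the original 32.09%, that is -24.44 ÷ 32.09 ≈ -76.16%.

-76.16%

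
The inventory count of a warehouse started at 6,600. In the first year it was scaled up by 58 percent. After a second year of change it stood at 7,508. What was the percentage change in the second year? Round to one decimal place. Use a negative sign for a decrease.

-28.0%

After the first year: 6,600 × 1.58 = 10428.
Second-year multiplier: 7,508 ÷ 10428 ≈ 0.71998.
That is a change of -28.0%.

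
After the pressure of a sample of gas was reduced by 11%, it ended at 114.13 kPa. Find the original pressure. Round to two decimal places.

128.24 kPa

The overall multiplier applied was 0.89.
So the original pressure was 114.13 ÷ 0.89 ≈ 128.24 kPa.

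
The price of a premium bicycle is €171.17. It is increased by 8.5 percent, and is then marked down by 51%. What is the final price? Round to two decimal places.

€91.00

Apply the 8.5% increase: €171.17 × 1.085 = €185.71945.
Apply the 51% decrease: €185.71945 × 0.49 = €91.0025305 ≈ €91.00.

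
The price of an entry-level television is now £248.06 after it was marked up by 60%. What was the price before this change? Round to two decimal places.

£155.04

The overall multiplier applied was 1.6.
So the original price was £248.06 ÷ 1.6 ≈ £155.04.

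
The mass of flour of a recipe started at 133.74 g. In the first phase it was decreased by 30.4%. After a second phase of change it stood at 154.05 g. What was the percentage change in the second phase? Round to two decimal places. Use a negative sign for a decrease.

After the first phase: 133.74 × 0.696 = 93.08304.
Second-phase multiplier: 154.05 ÷ 93.08304 ≈ 1.654974.
That is a change of 65.50%.

65.50%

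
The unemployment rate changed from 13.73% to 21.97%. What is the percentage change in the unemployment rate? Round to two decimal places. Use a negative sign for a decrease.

The change is 21.97 − 13.73 = 8.24 percentage points.
Relative to the original 13.73%, that is 8.24 ÷ 13.73 ≈ 60.01%.

60.01%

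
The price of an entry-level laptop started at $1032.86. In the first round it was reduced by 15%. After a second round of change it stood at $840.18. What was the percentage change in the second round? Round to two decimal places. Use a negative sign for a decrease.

-4.30%

After the first round: $1032.86 × 0.85 = $877.931.
Second-round multiplier: $840.18 ÷ $877.931 ≈ 0.957.
That is a change of -4.30%.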